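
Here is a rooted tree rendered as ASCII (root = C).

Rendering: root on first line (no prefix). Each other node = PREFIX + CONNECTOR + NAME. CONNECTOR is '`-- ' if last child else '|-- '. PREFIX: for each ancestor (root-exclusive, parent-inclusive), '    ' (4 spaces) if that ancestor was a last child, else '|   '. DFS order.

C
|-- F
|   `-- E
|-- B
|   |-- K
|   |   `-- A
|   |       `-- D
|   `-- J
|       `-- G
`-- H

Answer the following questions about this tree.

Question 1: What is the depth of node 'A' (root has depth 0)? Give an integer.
Answer: 3

Derivation:
Path from root to A: C -> B -> K -> A
Depth = number of edges = 3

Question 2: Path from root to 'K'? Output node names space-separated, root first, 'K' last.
Answer: C B K

Derivation:
Walk down from root: C -> B -> K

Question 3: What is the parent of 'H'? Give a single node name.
Answer: C

Derivation:
Scan adjacency: H appears as child of C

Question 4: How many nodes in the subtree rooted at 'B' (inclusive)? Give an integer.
Answer: 6

Derivation:
Subtree rooted at B contains: A, B, D, G, J, K
Count = 6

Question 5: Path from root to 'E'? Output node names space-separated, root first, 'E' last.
Answer: C F E

Derivation:
Walk down from root: C -> F -> E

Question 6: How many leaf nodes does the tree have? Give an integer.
Leaves (nodes with no children): D, E, G, H

Answer: 4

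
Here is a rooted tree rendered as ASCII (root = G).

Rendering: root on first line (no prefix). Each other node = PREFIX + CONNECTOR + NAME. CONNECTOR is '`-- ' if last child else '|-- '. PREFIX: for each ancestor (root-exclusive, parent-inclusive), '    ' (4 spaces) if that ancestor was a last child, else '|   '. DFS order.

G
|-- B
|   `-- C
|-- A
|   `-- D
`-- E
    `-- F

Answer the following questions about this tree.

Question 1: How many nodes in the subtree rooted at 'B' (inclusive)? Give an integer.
Answer: 2

Derivation:
Subtree rooted at B contains: B, C
Count = 2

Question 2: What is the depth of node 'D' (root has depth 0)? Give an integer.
Path from root to D: G -> A -> D
Depth = number of edges = 2

Answer: 2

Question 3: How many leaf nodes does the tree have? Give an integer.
Answer: 3

Derivation:
Leaves (nodes with no children): C, D, F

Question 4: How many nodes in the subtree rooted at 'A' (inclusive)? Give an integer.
Answer: 2

Derivation:
Subtree rooted at A contains: A, D
Count = 2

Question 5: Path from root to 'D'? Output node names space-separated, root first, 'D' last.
Answer: G A D

Derivation:
Walk down from root: G -> A -> D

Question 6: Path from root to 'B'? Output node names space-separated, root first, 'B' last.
Answer: G B

Derivation:
Walk down from root: G -> B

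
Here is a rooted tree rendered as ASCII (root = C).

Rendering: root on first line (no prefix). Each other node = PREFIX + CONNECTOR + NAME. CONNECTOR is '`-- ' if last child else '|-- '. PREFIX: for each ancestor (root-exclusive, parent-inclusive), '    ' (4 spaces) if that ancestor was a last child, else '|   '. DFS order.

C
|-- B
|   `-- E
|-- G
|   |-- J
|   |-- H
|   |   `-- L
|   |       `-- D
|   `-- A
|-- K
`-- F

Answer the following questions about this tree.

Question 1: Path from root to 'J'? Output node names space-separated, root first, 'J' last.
Walk down from root: C -> G -> J

Answer: C G J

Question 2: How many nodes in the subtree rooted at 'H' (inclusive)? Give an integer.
Subtree rooted at H contains: D, H, L
Count = 3

Answer: 3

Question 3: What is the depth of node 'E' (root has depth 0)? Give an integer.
Path from root to E: C -> B -> E
Depth = number of edges = 2

Answer: 2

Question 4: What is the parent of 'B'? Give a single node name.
Answer: C

Derivation:
Scan adjacency: B appears as child of C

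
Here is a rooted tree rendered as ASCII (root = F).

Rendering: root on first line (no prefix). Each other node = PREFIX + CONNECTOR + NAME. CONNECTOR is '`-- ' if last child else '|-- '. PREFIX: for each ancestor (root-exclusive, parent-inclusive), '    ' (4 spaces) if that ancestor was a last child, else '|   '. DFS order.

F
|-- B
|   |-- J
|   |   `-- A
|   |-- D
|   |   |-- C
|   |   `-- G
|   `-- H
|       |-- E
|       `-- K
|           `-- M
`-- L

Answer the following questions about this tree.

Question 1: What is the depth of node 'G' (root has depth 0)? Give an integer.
Answer: 3

Derivation:
Path from root to G: F -> B -> D -> G
Depth = number of edges = 3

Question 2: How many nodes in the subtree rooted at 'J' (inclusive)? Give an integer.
Subtree rooted at J contains: A, J
Count = 2

Answer: 2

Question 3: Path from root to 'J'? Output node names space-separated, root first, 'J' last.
Answer: F B J

Derivation:
Walk down from root: F -> B -> J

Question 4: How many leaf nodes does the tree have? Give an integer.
Leaves (nodes with no children): A, C, E, G, L, M

Answer: 6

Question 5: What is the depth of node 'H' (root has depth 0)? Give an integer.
Answer: 2

Derivation:
Path from root to H: F -> B -> H
Depth = number of edges = 2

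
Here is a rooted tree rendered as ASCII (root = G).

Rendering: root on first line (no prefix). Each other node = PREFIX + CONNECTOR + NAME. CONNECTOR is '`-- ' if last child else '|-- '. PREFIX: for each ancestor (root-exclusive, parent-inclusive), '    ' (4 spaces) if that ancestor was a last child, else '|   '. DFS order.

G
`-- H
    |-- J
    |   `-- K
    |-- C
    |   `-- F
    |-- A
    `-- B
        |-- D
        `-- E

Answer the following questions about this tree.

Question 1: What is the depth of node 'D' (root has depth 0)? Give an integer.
Answer: 3

Derivation:
Path from root to D: G -> H -> B -> D
Depth = number of edges = 3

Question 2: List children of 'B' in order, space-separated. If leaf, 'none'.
Node B's children (from adjacency): D, E

Answer: D E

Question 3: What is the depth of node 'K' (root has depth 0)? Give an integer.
Answer: 3

Derivation:
Path from root to K: G -> H -> J -> K
Depth = number of edges = 3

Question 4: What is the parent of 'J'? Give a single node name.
Scan adjacency: J appears as child of H

Answer: H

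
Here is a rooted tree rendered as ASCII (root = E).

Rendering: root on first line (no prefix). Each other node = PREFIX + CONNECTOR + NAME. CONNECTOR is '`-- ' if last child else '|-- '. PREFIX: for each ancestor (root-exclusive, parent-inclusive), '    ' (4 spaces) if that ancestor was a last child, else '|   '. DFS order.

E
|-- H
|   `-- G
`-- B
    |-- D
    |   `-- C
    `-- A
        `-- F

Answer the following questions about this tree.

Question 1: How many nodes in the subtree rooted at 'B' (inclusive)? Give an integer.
Subtree rooted at B contains: A, B, C, D, F
Count = 5

Answer: 5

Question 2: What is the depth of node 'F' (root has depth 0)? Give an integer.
Answer: 3

Derivation:
Path from root to F: E -> B -> A -> F
Depth = number of edges = 3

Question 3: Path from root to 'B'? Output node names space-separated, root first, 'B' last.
Walk down from root: E -> B

Answer: E B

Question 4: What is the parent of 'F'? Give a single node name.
Answer: A

Derivation:
Scan adjacency: F appears as child of A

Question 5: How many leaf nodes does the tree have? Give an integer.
Answer: 3

Derivation:
Leaves (nodes with no children): C, F, G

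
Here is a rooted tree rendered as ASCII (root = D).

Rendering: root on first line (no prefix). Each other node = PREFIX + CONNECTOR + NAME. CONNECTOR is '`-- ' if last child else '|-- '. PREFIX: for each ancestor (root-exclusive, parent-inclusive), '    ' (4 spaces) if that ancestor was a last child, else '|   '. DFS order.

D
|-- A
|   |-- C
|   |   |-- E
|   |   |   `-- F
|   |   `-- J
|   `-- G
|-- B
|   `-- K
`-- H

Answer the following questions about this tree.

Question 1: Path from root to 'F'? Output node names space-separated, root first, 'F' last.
Answer: D A C E F

Derivation:
Walk down from root: D -> A -> C -> E -> F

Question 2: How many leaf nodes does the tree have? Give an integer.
Leaves (nodes with no children): F, G, H, J, K

Answer: 5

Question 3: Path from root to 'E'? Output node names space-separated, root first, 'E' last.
Answer: D A C E

Derivation:
Walk down from root: D -> A -> C -> E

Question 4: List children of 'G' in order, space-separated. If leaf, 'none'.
Node G's children (from adjacency): (leaf)

Answer: none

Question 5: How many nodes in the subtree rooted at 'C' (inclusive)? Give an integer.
Answer: 4

Derivation:
Subtree rooted at C contains: C, E, F, J
Count = 4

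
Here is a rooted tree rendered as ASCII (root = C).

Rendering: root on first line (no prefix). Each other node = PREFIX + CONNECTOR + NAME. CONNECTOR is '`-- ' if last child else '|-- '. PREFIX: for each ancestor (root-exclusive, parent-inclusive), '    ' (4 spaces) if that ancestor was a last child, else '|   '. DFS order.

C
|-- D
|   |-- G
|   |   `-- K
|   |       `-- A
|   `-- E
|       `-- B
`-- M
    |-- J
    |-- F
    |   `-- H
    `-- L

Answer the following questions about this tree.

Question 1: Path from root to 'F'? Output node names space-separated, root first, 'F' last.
Walk down from root: C -> M -> F

Answer: C M F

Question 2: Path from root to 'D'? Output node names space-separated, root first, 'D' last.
Walk down from root: C -> D

Answer: C D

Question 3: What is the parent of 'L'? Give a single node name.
Answer: M

Derivation:
Scan adjacency: L appears as child of M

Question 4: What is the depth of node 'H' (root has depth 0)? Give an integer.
Path from root to H: C -> M -> F -> H
Depth = number of edges = 3

Answer: 3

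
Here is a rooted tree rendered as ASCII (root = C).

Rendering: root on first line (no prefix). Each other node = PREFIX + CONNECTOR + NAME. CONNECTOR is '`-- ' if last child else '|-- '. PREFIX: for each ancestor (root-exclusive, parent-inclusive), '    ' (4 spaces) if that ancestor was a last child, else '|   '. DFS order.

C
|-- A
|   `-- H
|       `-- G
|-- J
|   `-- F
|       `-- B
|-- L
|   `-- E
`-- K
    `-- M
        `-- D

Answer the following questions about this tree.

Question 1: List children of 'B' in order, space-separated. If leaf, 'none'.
Node B's children (from adjacency): (leaf)

Answer: none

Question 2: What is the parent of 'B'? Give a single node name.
Answer: F

Derivation:
Scan adjacency: B appears as child of F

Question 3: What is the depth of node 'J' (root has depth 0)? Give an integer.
Path from root to J: C -> J
Depth = number of edges = 1

Answer: 1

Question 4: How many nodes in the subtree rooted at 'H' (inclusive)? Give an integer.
Subtree rooted at H contains: G, H
Count = 2

Answer: 2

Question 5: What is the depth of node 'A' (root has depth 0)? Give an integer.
Answer: 1

Derivation:
Path from root to A: C -> A
Depth = number of edges = 1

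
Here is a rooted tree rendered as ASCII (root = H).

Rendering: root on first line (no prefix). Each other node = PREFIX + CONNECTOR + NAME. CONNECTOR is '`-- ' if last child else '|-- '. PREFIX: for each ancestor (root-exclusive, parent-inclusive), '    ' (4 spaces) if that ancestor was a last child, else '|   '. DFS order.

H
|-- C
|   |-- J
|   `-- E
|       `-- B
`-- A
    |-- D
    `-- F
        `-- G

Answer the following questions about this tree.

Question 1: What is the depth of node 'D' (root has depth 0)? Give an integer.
Path from root to D: H -> A -> D
Depth = number of edges = 2

Answer: 2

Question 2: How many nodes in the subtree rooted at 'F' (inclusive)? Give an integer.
Subtree rooted at F contains: F, G
Count = 2

Answer: 2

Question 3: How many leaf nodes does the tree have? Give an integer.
Answer: 4

Derivation:
Leaves (nodes with no children): B, D, G, J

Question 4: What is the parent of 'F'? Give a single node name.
Scan adjacency: F appears as child of A

Answer: A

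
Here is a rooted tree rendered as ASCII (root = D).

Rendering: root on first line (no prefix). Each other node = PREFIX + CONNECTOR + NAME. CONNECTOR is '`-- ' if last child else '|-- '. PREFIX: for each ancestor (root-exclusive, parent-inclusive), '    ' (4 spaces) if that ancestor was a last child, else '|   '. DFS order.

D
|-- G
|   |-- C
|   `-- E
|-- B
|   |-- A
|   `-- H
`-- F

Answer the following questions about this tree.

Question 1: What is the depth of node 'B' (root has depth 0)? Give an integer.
Path from root to B: D -> B
Depth = number of edges = 1

Answer: 1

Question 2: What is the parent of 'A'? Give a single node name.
Scan adjacency: A appears as child of B

Answer: B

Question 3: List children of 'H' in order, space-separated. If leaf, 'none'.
Node H's children (from adjacency): (leaf)

Answer: none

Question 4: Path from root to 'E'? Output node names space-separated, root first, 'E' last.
Answer: D G E

Derivation:
Walk down from root: D -> G -> E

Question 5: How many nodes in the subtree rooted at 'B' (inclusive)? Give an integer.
Answer: 3

Derivation:
Subtree rooted at B contains: A, B, H
Count = 3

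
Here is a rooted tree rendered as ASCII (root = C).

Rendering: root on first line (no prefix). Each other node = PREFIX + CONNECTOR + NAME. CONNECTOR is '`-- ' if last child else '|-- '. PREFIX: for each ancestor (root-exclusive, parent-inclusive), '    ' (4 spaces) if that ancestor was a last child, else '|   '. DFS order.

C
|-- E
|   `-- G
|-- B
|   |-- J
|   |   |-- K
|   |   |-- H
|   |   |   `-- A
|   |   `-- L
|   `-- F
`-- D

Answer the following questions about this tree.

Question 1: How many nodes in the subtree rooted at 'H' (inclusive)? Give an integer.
Subtree rooted at H contains: A, H
Count = 2

Answer: 2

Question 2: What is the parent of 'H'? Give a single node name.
Answer: J

Derivation:
Scan adjacency: H appears as child of J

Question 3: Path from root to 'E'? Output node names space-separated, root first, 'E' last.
Walk down from root: C -> E

Answer: C E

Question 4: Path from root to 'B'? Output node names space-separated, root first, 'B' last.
Answer: C B

Derivation:
Walk down from root: C -> B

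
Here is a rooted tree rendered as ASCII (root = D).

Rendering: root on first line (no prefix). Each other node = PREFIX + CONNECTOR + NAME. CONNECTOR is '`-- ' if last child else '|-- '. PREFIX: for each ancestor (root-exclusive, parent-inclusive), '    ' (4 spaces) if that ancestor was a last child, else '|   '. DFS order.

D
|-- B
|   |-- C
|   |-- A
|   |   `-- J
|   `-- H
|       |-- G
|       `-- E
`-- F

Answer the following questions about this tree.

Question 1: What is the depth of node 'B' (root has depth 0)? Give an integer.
Path from root to B: D -> B
Depth = number of edges = 1

Answer: 1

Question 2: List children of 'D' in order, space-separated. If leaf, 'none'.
Answer: B F

Derivation:
Node D's children (from adjacency): B, F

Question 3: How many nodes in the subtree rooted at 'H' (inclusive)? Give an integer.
Subtree rooted at H contains: E, G, H
Count = 3

Answer: 3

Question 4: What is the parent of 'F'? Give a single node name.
Answer: D

Derivation:
Scan adjacency: F appears as child of D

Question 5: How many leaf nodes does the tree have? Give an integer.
Leaves (nodes with no children): C, E, F, G, J

Answer: 5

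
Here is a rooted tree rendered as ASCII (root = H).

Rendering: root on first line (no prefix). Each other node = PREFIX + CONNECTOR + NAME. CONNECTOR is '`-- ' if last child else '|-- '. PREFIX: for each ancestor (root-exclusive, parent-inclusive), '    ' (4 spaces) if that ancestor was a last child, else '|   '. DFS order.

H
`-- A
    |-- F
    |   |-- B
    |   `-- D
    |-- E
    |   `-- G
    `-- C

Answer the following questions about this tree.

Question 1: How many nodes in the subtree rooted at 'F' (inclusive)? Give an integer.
Subtree rooted at F contains: B, D, F
Count = 3

Answer: 3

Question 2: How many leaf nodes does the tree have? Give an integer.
Leaves (nodes with no children): B, C, D, G

Answer: 4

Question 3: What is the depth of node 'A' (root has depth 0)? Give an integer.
Answer: 1

Derivation:
Path from root to A: H -> A
Depth = number of edges = 1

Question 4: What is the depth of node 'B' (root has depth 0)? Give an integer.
Answer: 3

Derivation:
Path from root to B: H -> A -> F -> B
Depth = number of edges = 3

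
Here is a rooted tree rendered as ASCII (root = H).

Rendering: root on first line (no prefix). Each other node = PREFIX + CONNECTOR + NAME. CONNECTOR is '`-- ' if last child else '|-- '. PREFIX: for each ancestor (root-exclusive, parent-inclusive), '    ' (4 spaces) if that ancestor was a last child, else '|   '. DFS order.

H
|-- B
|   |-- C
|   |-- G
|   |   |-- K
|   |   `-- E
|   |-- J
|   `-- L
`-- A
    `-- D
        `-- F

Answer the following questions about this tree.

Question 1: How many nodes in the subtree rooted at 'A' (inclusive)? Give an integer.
Answer: 3

Derivation:
Subtree rooted at A contains: A, D, F
Count = 3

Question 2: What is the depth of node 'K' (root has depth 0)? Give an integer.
Path from root to K: H -> B -> G -> K
Depth = number of edges = 3

Answer: 3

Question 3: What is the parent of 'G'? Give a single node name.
Scan adjacency: G appears as child of B

Answer: B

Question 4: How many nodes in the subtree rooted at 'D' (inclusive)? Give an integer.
Subtree rooted at D contains: D, F
Count = 2

Answer: 2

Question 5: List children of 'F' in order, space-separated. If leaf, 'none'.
Node F's children (from adjacency): (leaf)

Answer: none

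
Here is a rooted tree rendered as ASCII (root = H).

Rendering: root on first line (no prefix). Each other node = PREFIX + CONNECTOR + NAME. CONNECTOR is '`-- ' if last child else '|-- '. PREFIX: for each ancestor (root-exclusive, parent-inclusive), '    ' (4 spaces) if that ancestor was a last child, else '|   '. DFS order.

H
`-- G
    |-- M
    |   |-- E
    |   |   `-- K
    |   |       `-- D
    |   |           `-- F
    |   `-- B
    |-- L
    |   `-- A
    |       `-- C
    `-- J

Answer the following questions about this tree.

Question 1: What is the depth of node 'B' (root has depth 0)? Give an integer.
Path from root to B: H -> G -> M -> B
Depth = number of edges = 3

Answer: 3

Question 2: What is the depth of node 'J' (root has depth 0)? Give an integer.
Path from root to J: H -> G -> J
Depth = number of edges = 2

Answer: 2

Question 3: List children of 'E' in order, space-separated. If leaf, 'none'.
Answer: K

Derivation:
Node E's children (from adjacency): K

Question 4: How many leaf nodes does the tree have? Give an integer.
Answer: 4

Derivation:
Leaves (nodes with no children): B, C, F, J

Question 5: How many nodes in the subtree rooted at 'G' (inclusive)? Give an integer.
Subtree rooted at G contains: A, B, C, D, E, F, G, J, K, L, M
Count = 11

Answer: 11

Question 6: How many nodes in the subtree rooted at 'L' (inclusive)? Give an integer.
Answer: 3

Derivation:
Subtree rooted at L contains: A, C, L
Count = 3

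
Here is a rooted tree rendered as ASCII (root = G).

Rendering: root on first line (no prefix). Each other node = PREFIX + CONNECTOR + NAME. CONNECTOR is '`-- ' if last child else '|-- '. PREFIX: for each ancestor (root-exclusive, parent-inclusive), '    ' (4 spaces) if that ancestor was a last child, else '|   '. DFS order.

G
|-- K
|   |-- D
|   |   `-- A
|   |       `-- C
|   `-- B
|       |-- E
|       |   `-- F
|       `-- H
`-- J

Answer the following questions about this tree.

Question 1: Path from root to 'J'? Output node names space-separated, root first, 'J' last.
Answer: G J

Derivation:
Walk down from root: G -> J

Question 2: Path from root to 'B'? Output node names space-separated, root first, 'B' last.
Answer: G K B

Derivation:
Walk down from root: G -> K -> B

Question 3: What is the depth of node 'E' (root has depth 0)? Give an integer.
Answer: 3

Derivation:
Path from root to E: G -> K -> B -> E
Depth = number of edges = 3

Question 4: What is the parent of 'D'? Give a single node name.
Answer: K

Derivation:
Scan adjacency: D appears as child of K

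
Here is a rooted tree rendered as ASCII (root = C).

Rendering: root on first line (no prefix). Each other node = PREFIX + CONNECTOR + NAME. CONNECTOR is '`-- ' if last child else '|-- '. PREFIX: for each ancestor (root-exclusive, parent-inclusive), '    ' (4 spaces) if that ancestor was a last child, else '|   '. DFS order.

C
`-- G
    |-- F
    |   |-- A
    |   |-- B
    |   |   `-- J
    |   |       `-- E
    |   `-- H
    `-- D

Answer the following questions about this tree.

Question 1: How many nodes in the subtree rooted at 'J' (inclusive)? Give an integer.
Subtree rooted at J contains: E, J
Count = 2

Answer: 2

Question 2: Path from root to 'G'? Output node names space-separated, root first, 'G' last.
Walk down from root: C -> G

Answer: C G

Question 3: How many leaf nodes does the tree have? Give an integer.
Answer: 4

Derivation:
Leaves (nodes with no children): A, D, E, H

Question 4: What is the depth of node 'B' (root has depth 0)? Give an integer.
Answer: 3

Derivation:
Path from root to B: C -> G -> F -> B
Depth = number of edges = 3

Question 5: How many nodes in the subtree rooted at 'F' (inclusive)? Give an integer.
Subtree rooted at F contains: A, B, E, F, H, J
Count = 6

Answer: 6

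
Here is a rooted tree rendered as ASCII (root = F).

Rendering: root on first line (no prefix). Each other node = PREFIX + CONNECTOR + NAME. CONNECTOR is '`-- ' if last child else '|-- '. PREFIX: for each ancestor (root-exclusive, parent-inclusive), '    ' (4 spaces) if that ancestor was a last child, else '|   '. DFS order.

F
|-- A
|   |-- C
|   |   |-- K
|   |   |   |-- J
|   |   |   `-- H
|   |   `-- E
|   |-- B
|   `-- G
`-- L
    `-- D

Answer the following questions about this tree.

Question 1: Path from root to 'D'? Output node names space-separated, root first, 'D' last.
Walk down from root: F -> L -> D

Answer: F L D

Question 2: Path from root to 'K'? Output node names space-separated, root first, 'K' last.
Answer: F A C K

Derivation:
Walk down from root: F -> A -> C -> K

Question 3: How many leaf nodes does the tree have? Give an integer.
Leaves (nodes with no children): B, D, E, G, H, J

Answer: 6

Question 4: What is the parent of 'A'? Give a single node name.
Answer: F

Derivation:
Scan adjacency: A appears as child of F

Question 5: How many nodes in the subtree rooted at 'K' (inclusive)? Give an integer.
Answer: 3

Derivation:
Subtree rooted at K contains: H, J, K
Count = 3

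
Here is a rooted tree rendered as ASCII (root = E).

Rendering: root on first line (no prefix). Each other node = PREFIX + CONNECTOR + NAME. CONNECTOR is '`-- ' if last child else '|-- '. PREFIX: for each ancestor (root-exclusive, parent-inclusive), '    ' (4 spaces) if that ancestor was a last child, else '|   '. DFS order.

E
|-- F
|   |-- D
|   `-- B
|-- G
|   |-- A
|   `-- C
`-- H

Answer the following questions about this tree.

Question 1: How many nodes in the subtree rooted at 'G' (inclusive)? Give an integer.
Answer: 3

Derivation:
Subtree rooted at G contains: A, C, G
Count = 3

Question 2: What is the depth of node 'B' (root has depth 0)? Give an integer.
Path from root to B: E -> F -> B
Depth = number of edges = 2

Answer: 2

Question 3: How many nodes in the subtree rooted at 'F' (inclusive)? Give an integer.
Answer: 3

Derivation:
Subtree rooted at F contains: B, D, F
Count = 3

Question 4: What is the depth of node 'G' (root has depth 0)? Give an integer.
Answer: 1

Derivation:
Path from root to G: E -> G
Depth = number of edges = 1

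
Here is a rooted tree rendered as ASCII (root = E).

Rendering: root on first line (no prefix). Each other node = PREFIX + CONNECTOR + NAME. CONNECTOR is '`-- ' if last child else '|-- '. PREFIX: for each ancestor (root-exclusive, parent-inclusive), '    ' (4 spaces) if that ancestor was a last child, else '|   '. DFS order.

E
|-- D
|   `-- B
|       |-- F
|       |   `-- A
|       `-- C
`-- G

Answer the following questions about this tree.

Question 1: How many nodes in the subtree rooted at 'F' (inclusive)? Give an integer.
Answer: 2

Derivation:
Subtree rooted at F contains: A, F
Count = 2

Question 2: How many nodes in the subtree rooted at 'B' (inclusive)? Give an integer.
Answer: 4

Derivation:
Subtree rooted at B contains: A, B, C, F
Count = 4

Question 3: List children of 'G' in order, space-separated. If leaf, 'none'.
Node G's children (from adjacency): (leaf)

Answer: none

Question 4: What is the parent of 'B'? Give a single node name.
Scan adjacency: B appears as child of D

Answer: D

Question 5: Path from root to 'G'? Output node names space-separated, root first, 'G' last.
Walk down from root: E -> G

Answer: E G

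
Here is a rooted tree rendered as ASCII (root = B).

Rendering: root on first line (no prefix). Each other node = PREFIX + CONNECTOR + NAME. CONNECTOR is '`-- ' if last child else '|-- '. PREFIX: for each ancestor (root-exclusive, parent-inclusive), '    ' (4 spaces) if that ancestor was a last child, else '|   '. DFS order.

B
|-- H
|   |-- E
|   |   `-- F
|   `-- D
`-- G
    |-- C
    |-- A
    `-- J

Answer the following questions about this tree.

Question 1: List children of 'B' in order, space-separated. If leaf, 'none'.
Node B's children (from adjacency): H, G

Answer: H G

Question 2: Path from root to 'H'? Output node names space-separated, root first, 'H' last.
Walk down from root: B -> H

Answer: B H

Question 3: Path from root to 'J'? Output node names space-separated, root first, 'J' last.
Answer: B G J

Derivation:
Walk down from root: B -> G -> J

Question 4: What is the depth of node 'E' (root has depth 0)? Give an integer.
Path from root to E: B -> H -> E
Depth = number of edges = 2

Answer: 2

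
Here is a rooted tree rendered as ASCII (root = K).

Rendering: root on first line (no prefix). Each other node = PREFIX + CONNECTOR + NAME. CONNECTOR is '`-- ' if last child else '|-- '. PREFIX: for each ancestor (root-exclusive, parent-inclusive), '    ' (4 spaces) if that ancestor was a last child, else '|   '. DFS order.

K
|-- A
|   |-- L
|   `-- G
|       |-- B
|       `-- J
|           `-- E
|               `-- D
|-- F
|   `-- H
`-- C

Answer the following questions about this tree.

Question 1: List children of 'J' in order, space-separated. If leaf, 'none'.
Answer: E

Derivation:
Node J's children (from adjacency): E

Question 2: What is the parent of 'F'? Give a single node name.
Answer: K

Derivation:
Scan adjacency: F appears as child of K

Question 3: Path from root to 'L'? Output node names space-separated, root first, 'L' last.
Answer: K A L

Derivation:
Walk down from root: K -> A -> L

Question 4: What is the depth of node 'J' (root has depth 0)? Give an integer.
Answer: 3

Derivation:
Path from root to J: K -> A -> G -> J
Depth = number of edges = 3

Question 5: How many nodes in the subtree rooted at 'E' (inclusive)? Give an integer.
Subtree rooted at E contains: D, E
Count = 2

Answer: 2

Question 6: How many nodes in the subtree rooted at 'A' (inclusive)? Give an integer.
Answer: 7

Derivation:
Subtree rooted at A contains: A, B, D, E, G, J, L
Count = 7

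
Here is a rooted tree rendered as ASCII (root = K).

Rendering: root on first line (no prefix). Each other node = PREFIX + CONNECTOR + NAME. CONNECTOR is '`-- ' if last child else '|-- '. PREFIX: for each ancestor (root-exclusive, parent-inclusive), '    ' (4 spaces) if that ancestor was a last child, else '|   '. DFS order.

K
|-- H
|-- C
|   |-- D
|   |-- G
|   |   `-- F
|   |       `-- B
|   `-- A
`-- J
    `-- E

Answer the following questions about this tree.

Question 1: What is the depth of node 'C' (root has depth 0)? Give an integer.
Path from root to C: K -> C
Depth = number of edges = 1

Answer: 1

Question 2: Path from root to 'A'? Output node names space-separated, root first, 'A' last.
Answer: K C A

Derivation:
Walk down from root: K -> C -> A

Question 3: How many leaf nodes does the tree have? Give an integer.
Answer: 5

Derivation:
Leaves (nodes with no children): A, B, D, E, H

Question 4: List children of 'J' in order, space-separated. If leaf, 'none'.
Node J's children (from adjacency): E

Answer: E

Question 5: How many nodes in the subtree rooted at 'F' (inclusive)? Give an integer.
Answer: 2

Derivation:
Subtree rooted at F contains: B, F
Count = 2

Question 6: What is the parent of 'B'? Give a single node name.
Scan adjacency: B appears as child of F

Answer: F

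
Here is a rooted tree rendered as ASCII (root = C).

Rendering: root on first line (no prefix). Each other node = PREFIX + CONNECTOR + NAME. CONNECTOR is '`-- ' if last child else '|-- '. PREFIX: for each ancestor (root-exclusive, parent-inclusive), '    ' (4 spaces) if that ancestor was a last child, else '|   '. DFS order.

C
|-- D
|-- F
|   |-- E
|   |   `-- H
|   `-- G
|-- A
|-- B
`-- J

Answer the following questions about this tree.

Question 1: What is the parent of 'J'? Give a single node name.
Answer: C

Derivation:
Scan adjacency: J appears as child of C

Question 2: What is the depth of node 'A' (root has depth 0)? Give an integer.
Path from root to A: C -> A
Depth = number of edges = 1

Answer: 1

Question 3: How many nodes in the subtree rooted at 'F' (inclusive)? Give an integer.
Subtree rooted at F contains: E, F, G, H
Count = 4

Answer: 4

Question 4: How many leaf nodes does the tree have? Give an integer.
Answer: 6

Derivation:
Leaves (nodes with no children): A, B, D, G, H, J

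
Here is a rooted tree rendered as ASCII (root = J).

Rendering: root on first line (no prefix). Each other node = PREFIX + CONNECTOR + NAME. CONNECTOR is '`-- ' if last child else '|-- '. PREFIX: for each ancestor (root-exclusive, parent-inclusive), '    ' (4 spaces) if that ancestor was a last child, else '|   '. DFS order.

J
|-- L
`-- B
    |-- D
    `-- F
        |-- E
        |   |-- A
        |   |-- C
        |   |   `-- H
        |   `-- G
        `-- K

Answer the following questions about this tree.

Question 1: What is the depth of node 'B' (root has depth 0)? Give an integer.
Answer: 1

Derivation:
Path from root to B: J -> B
Depth = number of edges = 1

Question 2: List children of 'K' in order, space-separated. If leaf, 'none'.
Answer: none

Derivation:
Node K's children (from adjacency): (leaf)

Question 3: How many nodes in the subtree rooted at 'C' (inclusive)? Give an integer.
Subtree rooted at C contains: C, H
Count = 2

Answer: 2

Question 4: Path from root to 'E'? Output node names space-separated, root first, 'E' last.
Walk down from root: J -> B -> F -> E

Answer: J B F E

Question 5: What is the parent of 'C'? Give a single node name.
Answer: E

Derivation:
Scan adjacency: C appears as child of E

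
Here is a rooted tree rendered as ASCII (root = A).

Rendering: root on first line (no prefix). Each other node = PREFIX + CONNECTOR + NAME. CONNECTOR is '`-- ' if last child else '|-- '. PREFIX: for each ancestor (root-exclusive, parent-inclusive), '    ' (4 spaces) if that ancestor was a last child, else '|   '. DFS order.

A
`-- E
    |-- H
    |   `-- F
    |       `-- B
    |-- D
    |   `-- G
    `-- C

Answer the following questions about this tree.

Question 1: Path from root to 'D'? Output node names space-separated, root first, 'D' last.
Walk down from root: A -> E -> D

Answer: A E D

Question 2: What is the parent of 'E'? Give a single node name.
Scan adjacency: E appears as child of A

Answer: A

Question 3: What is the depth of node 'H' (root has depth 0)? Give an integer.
Answer: 2

Derivation:
Path from root to H: A -> E -> H
Depth = number of edges = 2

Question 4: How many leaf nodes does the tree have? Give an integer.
Answer: 3

Derivation:
Leaves (nodes with no children): B, C, G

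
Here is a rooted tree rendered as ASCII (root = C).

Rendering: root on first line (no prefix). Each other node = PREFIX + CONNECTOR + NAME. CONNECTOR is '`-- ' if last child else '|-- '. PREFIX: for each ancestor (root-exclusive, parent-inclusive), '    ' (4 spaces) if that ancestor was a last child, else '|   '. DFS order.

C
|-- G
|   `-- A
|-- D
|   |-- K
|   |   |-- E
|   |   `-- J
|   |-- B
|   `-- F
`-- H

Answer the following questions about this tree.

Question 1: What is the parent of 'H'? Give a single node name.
Scan adjacency: H appears as child of C

Answer: C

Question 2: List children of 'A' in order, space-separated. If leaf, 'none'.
Node A's children (from adjacency): (leaf)

Answer: none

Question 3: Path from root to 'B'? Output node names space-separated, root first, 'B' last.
Walk down from root: C -> D -> B

Answer: C D B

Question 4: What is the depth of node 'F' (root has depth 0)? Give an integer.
Answer: 2

Derivation:
Path from root to F: C -> D -> F
Depth = number of edges = 2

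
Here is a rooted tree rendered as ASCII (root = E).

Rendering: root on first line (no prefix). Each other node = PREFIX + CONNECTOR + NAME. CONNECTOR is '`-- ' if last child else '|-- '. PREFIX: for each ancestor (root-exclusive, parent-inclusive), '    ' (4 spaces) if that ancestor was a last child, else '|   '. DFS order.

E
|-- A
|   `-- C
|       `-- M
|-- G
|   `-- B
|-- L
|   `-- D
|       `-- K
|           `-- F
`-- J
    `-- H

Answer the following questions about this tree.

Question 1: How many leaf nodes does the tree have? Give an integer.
Answer: 4

Derivation:
Leaves (nodes with no children): B, F, H, M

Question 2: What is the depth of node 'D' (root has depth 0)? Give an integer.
Path from root to D: E -> L -> D
Depth = number of edges = 2

Answer: 2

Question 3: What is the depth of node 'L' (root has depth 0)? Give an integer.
Path from root to L: E -> L
Depth = number of edges = 1

Answer: 1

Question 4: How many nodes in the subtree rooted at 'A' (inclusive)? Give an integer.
Subtree rooted at A contains: A, C, M
Count = 3

Answer: 3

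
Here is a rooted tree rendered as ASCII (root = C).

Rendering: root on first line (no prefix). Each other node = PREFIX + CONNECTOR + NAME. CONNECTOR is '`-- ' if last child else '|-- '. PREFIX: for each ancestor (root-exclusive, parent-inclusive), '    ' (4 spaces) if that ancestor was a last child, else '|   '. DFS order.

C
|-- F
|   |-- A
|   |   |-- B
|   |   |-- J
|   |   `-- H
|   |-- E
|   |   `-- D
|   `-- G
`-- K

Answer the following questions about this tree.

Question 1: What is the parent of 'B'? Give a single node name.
Scan adjacency: B appears as child of A

Answer: A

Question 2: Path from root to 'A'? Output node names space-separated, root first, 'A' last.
Answer: C F A

Derivation:
Walk down from root: C -> F -> A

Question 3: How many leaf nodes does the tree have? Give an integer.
Leaves (nodes with no children): B, D, G, H, J, K

Answer: 6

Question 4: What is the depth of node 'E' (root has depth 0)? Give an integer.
Path from root to E: C -> F -> E
Depth = number of edges = 2

Answer: 2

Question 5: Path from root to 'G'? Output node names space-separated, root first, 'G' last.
Answer: C F G

Derivation:
Walk down from root: C -> F -> G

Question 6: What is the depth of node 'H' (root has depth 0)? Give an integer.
Path from root to H: C -> F -> A -> H
Depth = number of edges = 3

Answer: 3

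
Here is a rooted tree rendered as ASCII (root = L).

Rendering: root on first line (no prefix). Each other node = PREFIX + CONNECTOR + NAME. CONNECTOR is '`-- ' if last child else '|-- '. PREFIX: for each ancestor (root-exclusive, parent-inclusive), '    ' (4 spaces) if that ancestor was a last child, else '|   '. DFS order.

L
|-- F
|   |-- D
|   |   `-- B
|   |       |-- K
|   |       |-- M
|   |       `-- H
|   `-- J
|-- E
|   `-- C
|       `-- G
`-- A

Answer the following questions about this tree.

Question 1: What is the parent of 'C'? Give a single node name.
Answer: E

Derivation:
Scan adjacency: C appears as child of E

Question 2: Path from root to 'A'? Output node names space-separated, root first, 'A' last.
Walk down from root: L -> A

Answer: L A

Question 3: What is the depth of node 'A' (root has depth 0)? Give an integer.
Answer: 1

Derivation:
Path from root to A: L -> A
Depth = number of edges = 1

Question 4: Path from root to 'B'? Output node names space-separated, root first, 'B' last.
Answer: L F D B

Derivation:
Walk down from root: L -> F -> D -> B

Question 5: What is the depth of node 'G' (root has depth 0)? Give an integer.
Path from root to G: L -> E -> C -> G
Depth = number of edges = 3

Answer: 3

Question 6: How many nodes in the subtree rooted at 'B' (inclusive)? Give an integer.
Subtree rooted at B contains: B, H, K, M
Count = 4

Answer: 4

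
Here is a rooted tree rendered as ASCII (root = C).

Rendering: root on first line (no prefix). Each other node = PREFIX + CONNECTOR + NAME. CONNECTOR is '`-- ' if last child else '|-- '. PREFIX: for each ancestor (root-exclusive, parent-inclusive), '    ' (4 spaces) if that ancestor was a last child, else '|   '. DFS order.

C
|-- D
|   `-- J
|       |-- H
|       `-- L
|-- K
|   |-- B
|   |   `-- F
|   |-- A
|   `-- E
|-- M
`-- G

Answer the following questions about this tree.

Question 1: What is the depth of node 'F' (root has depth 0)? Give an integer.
Answer: 3

Derivation:
Path from root to F: C -> K -> B -> F
Depth = number of edges = 3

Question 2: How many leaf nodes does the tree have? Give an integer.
Leaves (nodes with no children): A, E, F, G, H, L, M

Answer: 7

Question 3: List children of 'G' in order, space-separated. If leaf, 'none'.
Node G's children (from adjacency): (leaf)

Answer: none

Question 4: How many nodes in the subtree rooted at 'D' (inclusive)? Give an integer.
Subtree rooted at D contains: D, H, J, L
Count = 4

Answer: 4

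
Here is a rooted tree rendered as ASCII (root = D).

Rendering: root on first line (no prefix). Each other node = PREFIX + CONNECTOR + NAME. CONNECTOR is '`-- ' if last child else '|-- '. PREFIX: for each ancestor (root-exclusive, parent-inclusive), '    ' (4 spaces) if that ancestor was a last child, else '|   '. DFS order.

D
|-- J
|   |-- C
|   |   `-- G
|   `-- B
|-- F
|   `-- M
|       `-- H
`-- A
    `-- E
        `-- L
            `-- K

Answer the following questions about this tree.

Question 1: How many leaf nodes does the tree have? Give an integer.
Answer: 4

Derivation:
Leaves (nodes with no children): B, G, H, K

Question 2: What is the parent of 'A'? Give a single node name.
Answer: D

Derivation:
Scan adjacency: A appears as child of D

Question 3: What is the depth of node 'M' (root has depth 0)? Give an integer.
Path from root to M: D -> F -> M
Depth = number of edges = 2

Answer: 2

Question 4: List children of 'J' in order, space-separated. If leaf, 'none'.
Answer: C B

Derivation:
Node J's children (from adjacency): C, B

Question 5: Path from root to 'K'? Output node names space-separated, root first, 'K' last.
Walk down from root: D -> A -> E -> L -> K

Answer: D A E L K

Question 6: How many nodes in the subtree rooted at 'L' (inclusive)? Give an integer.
Subtree rooted at L contains: K, L
Count = 2

Answer: 2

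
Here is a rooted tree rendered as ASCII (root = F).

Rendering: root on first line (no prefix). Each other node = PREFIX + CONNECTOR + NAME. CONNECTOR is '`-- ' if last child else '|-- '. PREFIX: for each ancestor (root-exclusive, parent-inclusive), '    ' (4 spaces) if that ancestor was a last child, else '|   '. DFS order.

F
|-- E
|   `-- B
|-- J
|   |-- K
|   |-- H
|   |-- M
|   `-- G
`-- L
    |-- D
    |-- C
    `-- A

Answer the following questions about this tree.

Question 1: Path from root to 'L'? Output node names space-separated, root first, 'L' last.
Walk down from root: F -> L

Answer: F L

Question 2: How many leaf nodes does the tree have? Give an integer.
Answer: 8

Derivation:
Leaves (nodes with no children): A, B, C, D, G, H, K, M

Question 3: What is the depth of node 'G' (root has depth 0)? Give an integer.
Answer: 2

Derivation:
Path from root to G: F -> J -> G
Depth = number of edges = 2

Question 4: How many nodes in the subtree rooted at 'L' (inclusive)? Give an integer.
Answer: 4

Derivation:
Subtree rooted at L contains: A, C, D, L
Count = 4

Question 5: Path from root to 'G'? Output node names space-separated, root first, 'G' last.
Walk down from root: F -> J -> G

Answer: F J G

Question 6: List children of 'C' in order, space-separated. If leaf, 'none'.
Node C's children (from adjacency): (leaf)

Answer: none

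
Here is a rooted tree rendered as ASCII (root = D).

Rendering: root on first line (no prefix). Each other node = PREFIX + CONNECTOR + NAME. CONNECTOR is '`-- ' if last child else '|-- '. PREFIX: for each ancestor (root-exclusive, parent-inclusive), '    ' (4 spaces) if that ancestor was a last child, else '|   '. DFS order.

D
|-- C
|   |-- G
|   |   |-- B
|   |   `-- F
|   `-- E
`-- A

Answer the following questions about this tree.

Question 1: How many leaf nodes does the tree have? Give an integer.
Leaves (nodes with no children): A, B, E, F

Answer: 4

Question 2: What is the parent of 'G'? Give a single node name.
Answer: C

Derivation:
Scan adjacency: G appears as child of C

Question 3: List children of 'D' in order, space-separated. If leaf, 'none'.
Answer: C A

Derivation:
Node D's children (from adjacency): C, A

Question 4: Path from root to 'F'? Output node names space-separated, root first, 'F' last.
Answer: D C G F

Derivation:
Walk down from root: D -> C -> G -> F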